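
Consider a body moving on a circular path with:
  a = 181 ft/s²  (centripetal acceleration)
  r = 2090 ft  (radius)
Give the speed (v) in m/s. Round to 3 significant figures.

Solving a = v²/r for v: v = √(a·r).
a = 181 ft/s² = 55.17 m/s²; r = 2090 ft = 637.0 m.
v = 187.5 m/s

187 m/s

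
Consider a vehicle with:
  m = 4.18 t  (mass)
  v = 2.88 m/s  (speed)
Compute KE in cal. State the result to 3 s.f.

Directly: KE = ½mv².
m = 4.18 t = 4180 kg; v = 2.88 m/s.
KE = 17335 J
17335 J × (1 cal / 4.184 J) = 4143 cal

4140 cal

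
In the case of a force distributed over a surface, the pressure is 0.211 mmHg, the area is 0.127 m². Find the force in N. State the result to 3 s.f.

3.57 N

Rearranging P = F/A for F: F = P·A.
P = 0.211 mmHg = 28.13 Pa; A = 0.127 m².
F = 3.573 N  (the unit combination reduces to kg·m/s² = N)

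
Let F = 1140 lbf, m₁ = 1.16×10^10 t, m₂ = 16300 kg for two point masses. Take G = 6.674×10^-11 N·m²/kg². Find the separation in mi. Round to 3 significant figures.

Rearranging: r = √(G·m₁m₂/F).
F = 1140 lbf = 5071 N; m₁ = 1.16×10^10 t = 1.160×10^13 kg; m₂ = 16300 kg; G = 6.674×10^-11 N·m²/kg².
r = 49.89 m
49.89 m × (1 mi / 1609 m) = 0.03100 mi

0.0310 mi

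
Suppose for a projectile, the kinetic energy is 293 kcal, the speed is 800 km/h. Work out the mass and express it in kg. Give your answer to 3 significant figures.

Solving KE = ½mv² for m: m = 2·KE/v².
KE = 293 kcal = 1.226×10^6 J; v = 800 km/h = 222.2 m/s.
m = 49.65 kg

49.6 kg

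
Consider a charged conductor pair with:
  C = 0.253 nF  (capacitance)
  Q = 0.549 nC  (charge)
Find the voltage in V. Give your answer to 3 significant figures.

Rearranging C = Q/V for V: V = Q/C.
C = 0.253 nF = 2.530×10^-10 F; Q = 0.549 nC = 5.490×10^-10 C.
V = 2.170 V

2.17 V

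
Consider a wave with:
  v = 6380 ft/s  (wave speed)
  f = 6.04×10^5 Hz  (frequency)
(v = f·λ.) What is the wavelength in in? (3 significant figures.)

Solving v = f·λ for λ: λ = v/f.
v = 6380 ft/s = 1945 m/s; f = 6.04×10^5 Hz.
λ = 0.003220 m
0.003220 m × (1 in / 0.02540 m) = 0.1268 in

0.127 in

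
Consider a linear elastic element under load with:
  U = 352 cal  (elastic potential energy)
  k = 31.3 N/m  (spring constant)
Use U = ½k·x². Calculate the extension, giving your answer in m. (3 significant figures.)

9.70 m

Solving U = ½k·x² for x: x = √(2U/k).
U = 352 cal = 1473 J; k = 31.3 N/m.
x = 9.701 m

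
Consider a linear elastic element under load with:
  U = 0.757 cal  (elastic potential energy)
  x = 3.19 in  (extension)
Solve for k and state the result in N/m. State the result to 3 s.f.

Rearranging: k = 2U/x².
U = 0.757 cal = 3.167 J; x = 3.19 in = 0.08103 m.
k = 964.9 N/m

965 N/m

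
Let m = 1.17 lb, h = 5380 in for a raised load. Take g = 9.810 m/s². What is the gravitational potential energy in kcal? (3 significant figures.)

Directly: PE = mgh.
m = 1.17 lb = 0.5307 kg; h = 5380 in = 136.7 m; g = 9.810 m/s².
PE = 711.4 J
711.4 J × (1 kcal / 4184 J) = 0.1700 kcal

0.170 kcal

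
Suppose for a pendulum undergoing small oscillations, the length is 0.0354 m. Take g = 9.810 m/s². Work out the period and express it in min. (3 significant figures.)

0.00629 min

Directly: T = 2π√(L/g).
L = 0.0354 m; g = 9.810 m/s².
T = 0.3774 s
0.3774 s × (1 min / 60.00 s) = 0.006291 min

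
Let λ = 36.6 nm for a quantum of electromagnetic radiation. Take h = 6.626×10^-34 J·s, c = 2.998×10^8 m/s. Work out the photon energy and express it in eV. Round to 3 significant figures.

E is given directly by: E = hc/λ.
λ = 36.6 nm = 3.660×10^-8 m; h = 6.626×10^-34 J·s; c = 2.998×10^8 m/s.
E = 5.428×10^-18 J
5.428×10^-18 J × (1 eV / 1.602×10^-19 J) = 33.88 eV

33.9 eV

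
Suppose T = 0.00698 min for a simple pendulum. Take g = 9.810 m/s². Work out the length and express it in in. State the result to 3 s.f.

1.72 in

Solving T = 2π√(L/g) for L: L = g·(T/2π)².
T = 0.00698 min = 0.4188 s; g = 9.810 m/s².
L = 0.04358 m
0.04358 m × (1 in / 0.02540 m) = 1.716 in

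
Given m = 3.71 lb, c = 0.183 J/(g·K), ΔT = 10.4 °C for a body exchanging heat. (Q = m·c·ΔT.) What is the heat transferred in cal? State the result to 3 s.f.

765 cal

Q is given directly by: Q = mcΔT.
m = 3.71 lb = 1.683 kg; c = 0.183 J/(g·K) = 183.0 J/(kg·K); ΔT = 10.4 °C = 10.40 K.
Q = 3203 J
3203 J × (1 cal / 4.184 J) = 765.5 cal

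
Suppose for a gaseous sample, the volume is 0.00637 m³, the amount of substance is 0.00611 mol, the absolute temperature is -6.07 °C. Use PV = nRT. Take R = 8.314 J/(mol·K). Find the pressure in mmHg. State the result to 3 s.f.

16.0 mmHg

P is given directly by: P = nRT/V.
V = 0.00637 m³; n = 0.00611 mol; T = -6.07 °C = 267.1 K; R = 8.314 J/(mol·K).
P = 2130 Pa
2130 Pa × (1 mmHg / 133.3 Pa) = 15.98 mmHg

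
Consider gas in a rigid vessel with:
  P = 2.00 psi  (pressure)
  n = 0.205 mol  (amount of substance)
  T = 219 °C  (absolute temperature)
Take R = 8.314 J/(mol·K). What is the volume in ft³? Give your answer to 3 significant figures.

Rearranging: V = nRT/P.
P = 2.00 psi = 13790 Pa; n = 0.205 mol; T = 219 °C = 492.1 K; R = 8.314 J/(mol·K).
V = 0.06083 m³
0.06083 m³ × (1 ft³ / 0.02832 m³) = 2.148 ft³

2.15 ft³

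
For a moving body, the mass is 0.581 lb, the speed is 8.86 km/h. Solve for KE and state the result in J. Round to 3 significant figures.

0.798 J

KE is given directly by: KE = ½mv².
m = 0.581 lb = 0.2635 kg; v = 8.86 km/h = 2.461 m/s.
KE = 0.7981 J  (the unit combination reduces to kg·m²/s² = J)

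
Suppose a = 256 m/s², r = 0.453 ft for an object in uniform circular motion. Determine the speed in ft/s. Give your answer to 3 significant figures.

Solving a = v²/r for v: v = √(a·r).
a = 256 m/s²; r = 0.453 ft = 0.1381 m.
v = 5.945 m/s
5.945 m/s × (1 ft/s / 0.3048 m/s) = 19.51 ft/s

19.5 ft/s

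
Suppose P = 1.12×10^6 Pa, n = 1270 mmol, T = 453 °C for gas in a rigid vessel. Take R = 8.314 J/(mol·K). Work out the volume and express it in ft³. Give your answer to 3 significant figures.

0.242 ft³

From the ideal-gas law: V = nRT/P.
P = 1.12×10^6 Pa; n = 1270 mmol = 1.270 mol; T = 453 °C = 726.1 K; R = 8.314 J/(mol·K).
V = 0.006846 m³
0.006846 m³ × (1 ft³ / 0.02832 m³) = 0.2418 ft³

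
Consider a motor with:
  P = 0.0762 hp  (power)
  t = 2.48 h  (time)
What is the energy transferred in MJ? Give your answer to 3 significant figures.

Solving P = W/t for W: W = P·t.
P = 0.0762 hp = 56.82 W; t = 2.48 h = 8928 s.
W = 5.073×10^5 J
5.073×10^5 J × (1 MJ / 1.000×10^6 J) = 0.5073 MJ

0.507 MJ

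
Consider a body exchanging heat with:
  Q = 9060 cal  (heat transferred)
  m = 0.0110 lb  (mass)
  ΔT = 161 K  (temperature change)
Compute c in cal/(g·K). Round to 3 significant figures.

11.3 cal/(g·K)

Rearranging: c = Q/(m·ΔT).
Q = 9060 cal = 37907 J; m = 0.0110 lb = 0.004990 kg; ΔT = 161 K.
c = 47188 J/(kg·K)
47188 J/(kg·K) × (1 cal/(g·K) / 4184 J/(kg·K)) = 11.28 cal/(g·K)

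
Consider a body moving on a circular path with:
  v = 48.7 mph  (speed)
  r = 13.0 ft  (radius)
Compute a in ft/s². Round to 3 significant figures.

Directly: a = v²/r.
v = 48.7 mph = 21.77 m/s; r = 13.0 ft = 3.962 m.
a = 119.6 m/s²
119.6 m/s² × (1 ft/s² / 0.3048 m/s²) = 392.4 ft/s²

392 ft/s²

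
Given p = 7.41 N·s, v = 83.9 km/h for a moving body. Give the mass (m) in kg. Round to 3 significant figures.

Rearranging: m = p/v.
p = 7.41 N·s = 7.410 kg·m/s; v = 83.9 km/h = 23.31 m/s.
m = 0.3179 kg

0.318 kg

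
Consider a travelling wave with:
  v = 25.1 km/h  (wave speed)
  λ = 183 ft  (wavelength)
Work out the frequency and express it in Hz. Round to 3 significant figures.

0.125 Hz

Solving v = f·λ for f: f = v/λ.
v = 25.1 km/h = 6.972 m/s; λ = 183 ft = 55.78 m.
f = 0.1250 Hz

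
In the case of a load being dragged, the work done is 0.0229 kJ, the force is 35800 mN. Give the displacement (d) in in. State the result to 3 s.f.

Rearranging: d = W/F.
W = 0.0229 kJ = 22.90 J; F = 35800 mN = 35.80 N.
d = 0.6397 m
0.6397 m × (1 in / 0.02540 m) = 25.18 in

25.2 in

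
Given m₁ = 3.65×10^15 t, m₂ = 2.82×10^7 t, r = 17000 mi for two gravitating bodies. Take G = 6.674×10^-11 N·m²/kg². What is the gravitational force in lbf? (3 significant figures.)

2060 lbf

F is given directly by: F = Gm₁m₂/r².
m₁ = 3.65×10^15 t = 3.650×10^18 kg; m₂ = 2.82×10^7 t = 2.820×10^10 kg; r = 17000 mi = 2.736×10^7 m; G = 6.674×10^-11 N·m²/kg².
F = 9178 N  (the unit combination reduces to kg·m/s² = N)
9178 N × (1 lbf / 4.448 N) = 2063 lbf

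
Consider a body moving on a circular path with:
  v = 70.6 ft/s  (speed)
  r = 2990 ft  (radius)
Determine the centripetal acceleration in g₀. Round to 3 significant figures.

0.0518 g₀

a is given directly by: a = v²/r.
v = 70.6 ft/s = 21.52 m/s; r = 2990 ft = 911.4 m.
a = 0.5081 m/s²
0.5081 m/s² × (1 g₀ / 9.807 m/s²) = 0.05181 g₀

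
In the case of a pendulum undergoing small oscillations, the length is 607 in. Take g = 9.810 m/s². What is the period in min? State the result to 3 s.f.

0.131 min

T is given directly by: T = 2π√(L/g).
L = 607 in = 15.42 m; g = 9.810 m/s².
T = 7.877 s
7.877 s × (1 min / 60.00 s) = 0.1313 min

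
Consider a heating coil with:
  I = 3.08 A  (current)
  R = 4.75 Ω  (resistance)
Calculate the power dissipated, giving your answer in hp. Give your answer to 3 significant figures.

P is given directly by: P = I²R.
I = 3.08 A; R = 4.75 Ω.
P = 45.06 W
45.06 W × (1 hp / 745.7 W) = 0.06043 hp

0.0604 hp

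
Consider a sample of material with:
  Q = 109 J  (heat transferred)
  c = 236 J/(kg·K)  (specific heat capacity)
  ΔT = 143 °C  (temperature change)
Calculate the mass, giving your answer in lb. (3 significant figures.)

0.00712 lb

Solving Q = m·c·ΔT for m: m = Q/(c·ΔT).
Q = 109 J; c = 236 J/(kg·K); ΔT = 143 °C = 143.0 K.
m = 0.003230 kg
0.003230 kg × (1 lb / 0.4536 kg) = 0.007121 lb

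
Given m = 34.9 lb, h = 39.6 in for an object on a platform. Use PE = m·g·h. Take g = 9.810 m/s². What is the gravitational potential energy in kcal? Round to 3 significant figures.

0.0373 kcal

Directly: PE = mgh.
m = 34.9 lb = 15.83 kg; h = 39.6 in = 1.006 m; g = 9.810 m/s².
PE = 156.2 J  (the unit combination reduces to kg·m²/s² = J)
156.2 J × (1 kcal / 4184 J) = 0.03733 kcal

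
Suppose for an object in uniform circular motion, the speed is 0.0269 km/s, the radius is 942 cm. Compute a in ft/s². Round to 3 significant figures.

252 ft/s²

Directly: a = v²/r.
v = 0.0269 km/s = 26.90 m/s; r = 942 cm = 9.420 m.
a = 76.82 m/s²
76.82 m/s² × (1 ft/s² / 0.3048 m/s²) = 252.0 ft/s²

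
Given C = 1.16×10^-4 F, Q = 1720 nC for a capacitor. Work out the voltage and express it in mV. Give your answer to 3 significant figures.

14.8 mV

Rearranging: V = Q/C.
C = 1.16×10^-4 F; Q = 1720 nC = 1.720×10^-6 C.
V = 0.01483 V
0.01483 V × (1 mV / 0.001000 V) = 14.83 mV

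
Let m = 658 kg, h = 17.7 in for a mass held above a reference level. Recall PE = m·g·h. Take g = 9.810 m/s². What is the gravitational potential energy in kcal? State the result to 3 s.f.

0.694 kcal

PE is given directly by: PE = mgh.
m = 658 kg; h = 17.7 in = 0.4496 m; g = 9.810 m/s².
PE = 2902 J
2902 J × (1 kcal / 4184 J) = 0.6936 kcal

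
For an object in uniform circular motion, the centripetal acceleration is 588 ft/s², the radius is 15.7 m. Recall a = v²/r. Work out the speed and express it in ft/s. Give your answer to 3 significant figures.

174 ft/s

Rearranging a = v²/r for v: v = √(a·r).
a = 588 ft/s² = 179.2 m/s²; r = 15.7 m.
v = 53.05 m/s
53.05 m/s × (1 ft/s / 0.3048 m/s) = 174.0 ft/s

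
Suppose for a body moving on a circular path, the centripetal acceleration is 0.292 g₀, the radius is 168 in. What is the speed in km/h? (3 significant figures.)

Rearranging: v = √(a·r).
a = 0.292 g₀ = 2.864 m/s²; r = 168 in = 4.267 m.
v = 3.496 m/s
3.496 m/s × (1 km/h / 0.2778 m/s) = 12.58 km/h

12.6 km/h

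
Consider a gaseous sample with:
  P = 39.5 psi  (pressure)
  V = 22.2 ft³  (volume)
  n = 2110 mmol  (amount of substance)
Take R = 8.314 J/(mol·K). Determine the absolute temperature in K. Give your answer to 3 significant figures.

Solving PV = nRT for T: T = PV/(nR).
P = 39.5 psi = 2.723×10^5 Pa; V = 22.2 ft³ = 0.6286 m³; n = 2110 mmol = 2.110 mol; R = 8.314 J/(mol·K).
T = 9759 K

9760 K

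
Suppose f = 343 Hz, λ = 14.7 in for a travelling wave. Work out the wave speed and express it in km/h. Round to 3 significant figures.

461 km/h

v is given directly by: v = fλ.
f = 343 Hz; λ = 14.7 in = 0.3734 m.
v = 128.1 m/s
128.1 m/s × (1 km/h / 0.2778 m/s) = 461.0 km/h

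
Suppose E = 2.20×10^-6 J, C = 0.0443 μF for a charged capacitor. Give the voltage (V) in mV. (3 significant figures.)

9970 mV

Rearranging E = ½C·V² for V: V = √(2E/C).
E = 2.20×10^-6 J; C = 0.0443 μF = 4.430×10^-8 F.
V = 9.966 V
9.966 V × (1 mV / 0.001000 V) = 9966 mV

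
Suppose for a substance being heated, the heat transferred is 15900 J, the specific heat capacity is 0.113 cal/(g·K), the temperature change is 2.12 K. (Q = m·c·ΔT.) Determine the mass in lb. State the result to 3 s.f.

35.0 lb

Rearranging: m = Q/(c·ΔT).
Q = 15900 J; c = 0.113 cal/(g·K) = 472.8 J/(kg·K); ΔT = 2.12 K.
m = 15.86 kg
15.86 kg × (1 lb / 0.4536 kg) = 34.97 lb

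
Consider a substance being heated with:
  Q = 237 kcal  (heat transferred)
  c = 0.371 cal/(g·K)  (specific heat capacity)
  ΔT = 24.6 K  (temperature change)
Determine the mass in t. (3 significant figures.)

0.0260 t

Rearranging Q = m·c·ΔT for m: m = Q/(c·ΔT).
Q = 237 kcal = 9.916×10^5 J; c = 0.371 cal/(g·K) = 1552 J/(kg·K); ΔT = 24.6 K.
m = 25.97 kg
25.97 kg × (1 t / 1000 kg) = 0.02597 t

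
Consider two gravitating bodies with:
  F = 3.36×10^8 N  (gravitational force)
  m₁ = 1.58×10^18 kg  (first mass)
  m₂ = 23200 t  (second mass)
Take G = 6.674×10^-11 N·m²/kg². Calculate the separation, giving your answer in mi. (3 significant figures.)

Rearranging F = G·m₁·m₂/r² for r: r = √(G·m₁m₂/F).
F = 3.36×10^8 N; m₁ = 1.58×10^18 kg; m₂ = 23200 t = 2.320×10^7 kg; G = 6.674×10^-11 N·m²/kg².
r = 2698 m
2698 m × (1 mi / 1609 m) = 1.677 mi

1.68 mi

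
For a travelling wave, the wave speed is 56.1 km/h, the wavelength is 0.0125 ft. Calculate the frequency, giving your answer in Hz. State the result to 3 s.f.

Rearranging v = f·λ for f: f = v/λ.
v = 56.1 km/h = 15.58 m/s; λ = 0.0125 ft = 0.003810 m.
f = 4090 Hz

4090 Hz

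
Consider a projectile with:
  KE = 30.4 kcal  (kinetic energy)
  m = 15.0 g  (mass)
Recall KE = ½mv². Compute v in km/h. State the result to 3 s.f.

Rearranging: v = √(2·KE/m).
KE = 30.4 kcal = 1.272×10^5 J; m = 15.0 g = 0.01500 kg.
v = 4118 m/s
4118 m/s × (1 km/h / 0.2778 m/s) = 14825 km/h

14800 km/h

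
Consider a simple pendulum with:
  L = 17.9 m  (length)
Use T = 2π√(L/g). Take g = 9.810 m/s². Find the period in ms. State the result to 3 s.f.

8490 ms

T is given directly by: T = 2π√(L/g).
L = 17.9 m; g = 9.810 m/s².
T = 8.487 s
8.487 s × (1 ms / 0.001000 s) = 8487 ms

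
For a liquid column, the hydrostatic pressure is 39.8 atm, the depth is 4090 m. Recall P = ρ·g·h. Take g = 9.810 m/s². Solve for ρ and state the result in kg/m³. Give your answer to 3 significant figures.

Rearranging: ρ = P/(g·h).
P = 39.8 atm = 4.033×10^6 Pa; h = 4090 m; g = 9.810 m/s².
ρ = 100.5 kg/m³

101 kg/m³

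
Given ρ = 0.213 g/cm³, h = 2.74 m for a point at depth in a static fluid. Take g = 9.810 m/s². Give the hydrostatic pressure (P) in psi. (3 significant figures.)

0.830 psi

Directly: P = ρgh.
ρ = 0.213 g/cm³ = 213.0 kg/m³; h = 2.74 m; g = 9.810 m/s².
P = 5725 Pa
5725 Pa × (1 psi / 6895 Pa) = 0.8304 psi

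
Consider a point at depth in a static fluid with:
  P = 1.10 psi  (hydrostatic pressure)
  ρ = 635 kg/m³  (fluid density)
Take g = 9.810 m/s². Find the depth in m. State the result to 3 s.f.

1.22 m

Rearranging P = ρ·g·h for h: h = P/(ρ·g).
P = 1.10 psi = 7584 Pa; ρ = 635 kg/m³; g = 9.810 m/s².
h = 1.217 m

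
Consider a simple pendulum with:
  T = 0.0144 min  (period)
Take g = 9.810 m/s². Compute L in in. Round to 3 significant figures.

Rearranging: L = g·(T/2π)².
T = 0.0144 min = 0.8640 s; g = 9.810 m/s².
L = 0.1855 m
0.1855 m × (1 in / 0.02540 m) = 7.303 in

7.30 in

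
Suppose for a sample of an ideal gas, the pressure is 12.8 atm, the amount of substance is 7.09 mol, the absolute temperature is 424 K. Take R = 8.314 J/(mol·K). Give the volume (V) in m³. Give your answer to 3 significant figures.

From the ideal-gas law: V = nRT/P.
P = 12.8 atm = 1.297×10^6 Pa; n = 7.09 mol; T = 424 K; R = 8.314 J/(mol·K).
V = 0.01927 m³

0.0193 m³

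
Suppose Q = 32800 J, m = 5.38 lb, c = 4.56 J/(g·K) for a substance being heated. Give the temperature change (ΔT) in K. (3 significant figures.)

Solving Q = m·c·ΔT for ΔT: ΔT = Q/(m·c).
Q = 32800 J; m = 5.38 lb = 2.440 kg; c = 4.56 J/(g·K) = 4560 J/(kg·K).
ΔT = 2.948 K

2.95 K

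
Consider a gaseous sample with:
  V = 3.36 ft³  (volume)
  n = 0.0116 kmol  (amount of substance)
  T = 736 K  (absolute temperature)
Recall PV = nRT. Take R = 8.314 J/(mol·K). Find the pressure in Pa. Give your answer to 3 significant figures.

From the ideal-gas law: P = nRT/V.
V = 3.36 ft³ = 0.09514 m³; n = 0.0116 kmol = 11.60 mol; T = 736 K; R = 8.314 J/(mol·K).
P = 7.460×10^5 Pa

7.46×10^5 Pa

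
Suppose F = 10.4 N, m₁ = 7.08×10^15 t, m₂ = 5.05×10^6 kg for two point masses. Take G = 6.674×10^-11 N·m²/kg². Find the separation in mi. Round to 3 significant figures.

Rearranging F = G·m₁·m₂/r² for r: r = √(G·m₁m₂/F).
F = 10.4 N; m₁ = 7.08×10^15 t = 7.080×10^18 kg; m₂ = 5.05×10^6 kg; G = 6.674×10^-11 N·m²/kg².
r = 1.515×10^7 m
1.515×10^7 m × (1 mi / 1609 m) = 9412 mi

9410 mi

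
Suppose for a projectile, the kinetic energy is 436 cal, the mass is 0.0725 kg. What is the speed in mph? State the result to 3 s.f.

Rearranging: v = √(2·KE/m).
KE = 436 cal = 1824 J; m = 0.0725 kg.
v = 224.3 m/s
224.3 m/s × (1 mph / 0.4470 m/s) = 501.8 mph

502 mph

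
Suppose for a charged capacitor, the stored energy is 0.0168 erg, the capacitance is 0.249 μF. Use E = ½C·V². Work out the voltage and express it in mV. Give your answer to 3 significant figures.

116 mV

Rearranging E = ½C·V² for V: V = √(2E/C).
E = 0.0168 erg = 1.680×10^-9 J; C = 0.249 μF = 2.490×10^-7 F.
V = 0.1162 V
0.1162 V × (1 mV / 0.001000 V) = 116.2 mV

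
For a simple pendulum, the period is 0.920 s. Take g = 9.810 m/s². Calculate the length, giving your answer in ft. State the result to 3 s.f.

Rearranging: L = g·(T/2π)².
T = 0.920 s; g = 9.810 m/s².
L = 0.2103 m
0.2103 m × (1 ft / 0.3048 m) = 0.6900 ft

0.690 ft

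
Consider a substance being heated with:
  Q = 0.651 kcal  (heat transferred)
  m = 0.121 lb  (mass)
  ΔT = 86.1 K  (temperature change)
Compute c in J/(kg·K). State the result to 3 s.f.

Rearranging: c = Q/(m·ΔT).
Q = 0.651 kcal = 2724 J; m = 0.121 lb = 0.05488 kg; ΔT = 86.1 K.
c = 576.4 J/(kg·K)

576 J/(kg·K)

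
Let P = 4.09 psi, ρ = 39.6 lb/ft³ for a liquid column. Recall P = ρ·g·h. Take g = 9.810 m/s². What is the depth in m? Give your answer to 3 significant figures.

4.53 m

Solving P = ρ·g·h for h: h = P/(ρ·g).
P = 4.09 psi = 28200 Pa; ρ = 39.6 lb/ft³ = 634.3 kg/m³; g = 9.810 m/s².
h = 4.532 m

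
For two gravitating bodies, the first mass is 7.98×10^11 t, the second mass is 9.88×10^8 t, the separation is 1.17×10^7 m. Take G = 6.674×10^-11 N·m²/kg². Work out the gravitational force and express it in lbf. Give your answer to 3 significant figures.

From Newton's law of gravitation: F = Gm₁m₂/r².
m₁ = 7.98×10^11 t = 7.980×10^14 kg; m₂ = 9.88×10^8 t = 9.880×10^11 kg; r = 1.17×10^7 m; G = 6.674×10^-11 N·m²/kg².
F = 384.4 N
384.4 N × (1 lbf / 4.448 N) = 86.41 lbf

86.4 lbf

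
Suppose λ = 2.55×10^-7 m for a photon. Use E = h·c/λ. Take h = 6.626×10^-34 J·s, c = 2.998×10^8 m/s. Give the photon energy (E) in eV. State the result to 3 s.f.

4.86 eV

Directly: E = hc/λ.
λ = 2.55×10^-7 m; h = 6.626×10^-34 J·s; c = 2.998×10^8 m/s.
E = 7.790×10^-19 J
7.790×10^-19 J × (1 eV / 1.602×10^-19 J) = 4.862 eV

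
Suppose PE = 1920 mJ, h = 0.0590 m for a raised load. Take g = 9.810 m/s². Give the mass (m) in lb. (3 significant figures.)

Solving PE = m·g·h for m: m = PE/(g·h).
PE = 1920 mJ = 1.920 J; h = 0.0590 m; g = 9.810 m/s².
m = 3.317 kg
3.317 kg × (1 lb / 0.4536 kg) = 7.313 lb

7.31 lb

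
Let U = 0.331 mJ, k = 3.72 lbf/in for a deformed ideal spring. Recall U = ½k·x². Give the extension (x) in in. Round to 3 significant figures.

Rearranging: x = √(2U/k).
U = 0.331 mJ = 3.310×10^-4 J; k = 3.72 lbf/in = 651.5 N/m.
x = 0.001008 m
0.001008 m × (1 in / 0.02540 m) = 0.03969 in

0.0397 in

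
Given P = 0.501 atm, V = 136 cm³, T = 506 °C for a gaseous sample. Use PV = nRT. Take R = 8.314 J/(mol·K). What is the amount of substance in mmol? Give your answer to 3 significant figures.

From the ideal-gas law: n = PV/(RT).
P = 0.501 atm = 50764 Pa; V = 136 cm³ = 1.360×10^-4 m³; T = 506 °C = 779.1 K; R = 8.314 J/(mol·K).
n = 0.001066 mol
0.001066 mol × (1 mmol / 0.001000 mol) = 1.066 mmol

1.07 mmol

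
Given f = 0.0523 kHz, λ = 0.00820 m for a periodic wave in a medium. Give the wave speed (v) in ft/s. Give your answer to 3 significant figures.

1.41 ft/s

Directly: v = fλ.
f = 0.0523 kHz = 52.30 Hz; λ = 0.00820 m.
v = 0.4289 m/s
0.4289 m/s × (1 ft/s / 0.3048 m/s) = 1.407 ft/s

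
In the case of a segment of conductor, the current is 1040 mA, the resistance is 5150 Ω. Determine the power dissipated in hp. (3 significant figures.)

7.47 hp

Directly: P = I²R.
I = 1040 mA = 1.040 A; R = 5150 Ω.
P = 5570 W
5570 W × (1 hp / 745.7 W) = 7.470 hp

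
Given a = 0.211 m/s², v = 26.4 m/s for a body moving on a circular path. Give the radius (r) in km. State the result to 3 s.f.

3.30 km

Solving a = v²/r for r: r = v²/a.
a = 0.211 m/s²; v = 26.4 m/s.
r = 3303 m
3303 m × (1 km / 1000 m) = 3.303 km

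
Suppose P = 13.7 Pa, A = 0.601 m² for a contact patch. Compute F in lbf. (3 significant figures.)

Rearranging P = F/A for F: F = P·A.
P = 13.7 Pa; A = 0.601 m².
F = 8.234 N
8.234 N × (1 lbf / 4.448 N) = 1.851 lbf

1.85 lbf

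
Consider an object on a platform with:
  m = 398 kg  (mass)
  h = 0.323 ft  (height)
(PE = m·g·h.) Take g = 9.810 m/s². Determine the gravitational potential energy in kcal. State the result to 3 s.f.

0.0919 kcal

PE is given directly by: PE = mgh.
m = 398 kg; h = 0.323 ft = 0.09845 m; g = 9.810 m/s².
PE = 384.4 J
384.4 J × (1 kcal / 4184 J) = 0.09187 kcal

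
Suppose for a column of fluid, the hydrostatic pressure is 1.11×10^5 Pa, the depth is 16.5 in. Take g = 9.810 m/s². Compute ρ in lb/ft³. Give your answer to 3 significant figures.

Solving P = ρ·g·h for ρ: ρ = P/(g·h).
P = 1.11×10^5 Pa; h = 16.5 in = 0.4191 m; g = 9.810 m/s².
ρ = 26998 kg/m³
26998 kg/m³ × (1 lb/ft³ / 16.02 kg/m³) = 1685 lb/ft³

1690 lb/ft³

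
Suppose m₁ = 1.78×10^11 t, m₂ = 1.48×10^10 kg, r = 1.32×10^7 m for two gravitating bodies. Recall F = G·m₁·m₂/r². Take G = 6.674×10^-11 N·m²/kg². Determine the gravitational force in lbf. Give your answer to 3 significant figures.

Directly: F = Gm₁m₂/r².
m₁ = 1.78×10^11 t = 1.780×10^14 kg; m₂ = 1.48×10^10 kg; r = 1.32×10^7 m; G = 6.674×10^-11 N·m²/kg².
F = 1.009 N
1.009 N × (1 lbf / 4.448 N) = 0.2268 lbf

0.227 lbf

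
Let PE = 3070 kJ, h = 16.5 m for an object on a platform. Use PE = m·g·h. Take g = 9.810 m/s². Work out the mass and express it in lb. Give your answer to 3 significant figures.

41800 lb

Rearranging PE = m·g·h for m: m = PE/(g·h).
PE = 3070 kJ = 3.070×10^6 J; h = 16.5 m; g = 9.810 m/s².
m = 18966 kg
18966 kg × (1 lb / 0.4536 kg) = 41814 lb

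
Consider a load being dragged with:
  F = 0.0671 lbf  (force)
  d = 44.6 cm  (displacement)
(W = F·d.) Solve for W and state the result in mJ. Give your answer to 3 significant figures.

133 mJ

W is given directly by: W = F·d.
F = 0.0671 lbf = 0.2985 N; d = 44.6 cm = 0.4460 m.
W = 0.1331 J
0.1331 J × (1 mJ / 0.001000 J) = 133.1 mJ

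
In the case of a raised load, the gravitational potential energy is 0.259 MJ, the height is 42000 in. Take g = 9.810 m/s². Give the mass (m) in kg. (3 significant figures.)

Rearranging PE = m·g·h for m: m = PE/(g·h).
PE = 0.259 MJ = 2.590×10^5 J; h = 42000 in = 1067 m; g = 9.810 m/s².
m = 24.75 kg

24.7 kg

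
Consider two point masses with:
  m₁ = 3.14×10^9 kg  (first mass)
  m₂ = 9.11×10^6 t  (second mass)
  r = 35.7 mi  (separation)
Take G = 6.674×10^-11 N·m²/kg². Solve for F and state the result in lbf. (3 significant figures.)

0.130 lbf

Directly: F = Gm₁m₂/r².
m₁ = 3.14×10^9 kg; m₂ = 9.11×10^6 t = 9.110×10^9 kg; r = 35.7 mi = 57454 m; G = 6.674×10^-11 N·m²/kg².
F = 0.5784 N
0.5784 N × (1 lbf / 4.448 N) = 0.1300 lbf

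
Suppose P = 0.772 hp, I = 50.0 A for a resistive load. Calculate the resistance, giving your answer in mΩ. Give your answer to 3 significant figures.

Rearranging: R = P/I².
P = 0.772 hp = 575.7 W; I = 50.0 A.
R = 0.2303 Ω
0.2303 Ω × (1 mΩ / 0.001000 Ω) = 230.3 mΩ

230 mΩ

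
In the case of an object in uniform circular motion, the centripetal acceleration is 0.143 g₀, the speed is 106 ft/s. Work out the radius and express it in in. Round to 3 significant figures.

Rearranging: r = v²/a.
a = 0.143 g₀ = 1.402 m/s²; v = 106 ft/s = 32.31 m/s.
r = 744.4 m
744.4 m × (1 in / 0.02540 m) = 29306 in

29300 in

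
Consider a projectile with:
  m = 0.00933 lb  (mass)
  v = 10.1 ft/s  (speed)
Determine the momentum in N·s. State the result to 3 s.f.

0.0130 N·s

Directly: p = mv.
m = 0.00933 lb = 0.004232 kg; v = 10.1 ft/s = 3.078 m/s.
p = 0.01303 kg·m/s
Since 1 N·s = 1 kg·m/s, 0.01303 N·s.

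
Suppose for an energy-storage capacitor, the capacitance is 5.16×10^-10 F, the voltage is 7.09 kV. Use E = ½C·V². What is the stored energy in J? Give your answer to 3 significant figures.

Directly: E = ½CV².
C = 5.16×10^-10 F; V = 7.09 kV = 7090 V.
E = 0.01297 J  (the unit combination reduces to kg·m²/s² = J)

0.0130 J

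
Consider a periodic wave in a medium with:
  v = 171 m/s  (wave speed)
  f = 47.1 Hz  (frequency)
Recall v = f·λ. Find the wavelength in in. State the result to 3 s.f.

143 in

Rearranging: λ = v/f.
v = 171 m/s; f = 47.1 Hz.
λ = 3.631 m
3.631 m × (1 in / 0.02540 m) = 142.9 in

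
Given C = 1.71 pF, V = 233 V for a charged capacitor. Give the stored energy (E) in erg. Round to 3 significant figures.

E is given directly by: E = ½CV².
C = 1.71 pF = 1.710×10^-12 F; V = 233 V.
E = 4.642×10^-8 J
4.642×10^-8 J × (1 erg / 1.000×10^-7 J) = 0.4642 erg

0.464 erg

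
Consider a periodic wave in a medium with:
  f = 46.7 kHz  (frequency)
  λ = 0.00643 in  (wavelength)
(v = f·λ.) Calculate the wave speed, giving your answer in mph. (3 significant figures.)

v is given directly by: v = fλ.
f = 46.7 kHz = 46700 Hz; λ = 0.00643 in = 1.633×10^-4 m.
v = 7.627 m/s
7.627 m/s × (1 mph / 0.4470 m/s) = 17.06 mph

17.1 mph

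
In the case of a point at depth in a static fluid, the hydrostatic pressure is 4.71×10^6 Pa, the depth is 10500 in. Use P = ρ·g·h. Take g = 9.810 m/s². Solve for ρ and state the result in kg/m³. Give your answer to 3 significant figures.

1800 kg/m³

Rearranging: ρ = P/(g·h).
P = 4.71×10^6 Pa; h = 10500 in = 266.7 m; g = 9.810 m/s².
ρ = 1800 kg/m³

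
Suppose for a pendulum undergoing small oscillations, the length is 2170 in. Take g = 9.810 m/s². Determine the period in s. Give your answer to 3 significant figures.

T is given directly by: T = 2π√(L/g).
L = 2170 in = 55.12 m; g = 9.810 m/s².
T = 14.89 s

14.9 s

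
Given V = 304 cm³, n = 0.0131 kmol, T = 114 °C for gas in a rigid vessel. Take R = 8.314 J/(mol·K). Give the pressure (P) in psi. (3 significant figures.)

20100 psi

Directly: P = nRT/V.
V = 304 cm³ = 3.040×10^-4 m³; n = 0.0131 kmol = 13.10 mol; T = 114 °C = 387.1 K; R = 8.314 J/(mol·K).
P = 1.387×10^8 Pa
1.387×10^8 Pa × (1 psi / 6895 Pa) = 20117 psi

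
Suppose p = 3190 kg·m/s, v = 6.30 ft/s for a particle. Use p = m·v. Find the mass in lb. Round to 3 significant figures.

Rearranging: m = p/v.
p = 3190 kg·m/s; v = 6.30 ft/s = 1.920 m/s.
m = 1661 kg
1661 kg × (1 lb / 0.4536 kg) = 3662 lb

3660 lb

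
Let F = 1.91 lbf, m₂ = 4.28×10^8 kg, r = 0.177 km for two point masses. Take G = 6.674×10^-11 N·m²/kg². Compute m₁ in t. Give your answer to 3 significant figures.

From Newton's law of gravitation: m₁ = F·r²/(G·m₂).
F = 1.91 lbf = 8.496 N; m₂ = 4.28×10^8 kg; r = 0.177 km = 177.0 m; G = 6.674×10^-11 N·m²/kg².
m₁ = 9.318×10^6 kg
9.318×10^6 kg × (1 t / 1000 kg) = 9318 t

9320 t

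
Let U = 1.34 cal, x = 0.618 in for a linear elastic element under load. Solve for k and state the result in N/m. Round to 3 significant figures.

Solving U = ½k·x² for k: k = 2U/x².
U = 1.34 cal = 5.607 J; x = 0.618 in = 0.01570 m.
k = 45507 N/m

45500 N/m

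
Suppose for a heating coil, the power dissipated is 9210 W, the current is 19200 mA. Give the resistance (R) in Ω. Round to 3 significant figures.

Rearranging P = I²R for R: R = P/I².
P = 9210 W; I = 19200 mA = 19.20 A.
R = 24.98 Ω

25.0 Ω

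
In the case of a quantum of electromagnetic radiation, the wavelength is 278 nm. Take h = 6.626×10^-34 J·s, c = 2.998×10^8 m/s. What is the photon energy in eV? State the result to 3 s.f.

Directly: E = hc/λ.
λ = 278 nm = 2.780×10^-7 m; h = 6.626×10^-34 J·s; c = 2.998×10^8 m/s.
E = 7.146×10^-19 J
7.146×10^-19 J × (1 eV / 1.602×10^-19 J) = 4.460 eV

4.46 eV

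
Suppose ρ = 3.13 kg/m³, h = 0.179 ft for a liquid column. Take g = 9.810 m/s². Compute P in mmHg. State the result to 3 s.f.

Directly: P = ρgh.
ρ = 3.13 kg/m³; h = 0.179 ft = 0.05456 m; g = 9.810 m/s².
P = 1.675 Pa
1.675 Pa × (1 mmHg / 133.3 Pa) = 0.01257 mmHg

0.0126 mmHg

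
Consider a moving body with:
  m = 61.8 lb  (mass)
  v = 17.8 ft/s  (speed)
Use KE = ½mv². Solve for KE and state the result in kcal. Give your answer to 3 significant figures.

0.0986 kcal

Directly: KE = ½mv².
m = 61.8 lb = 28.03 kg; v = 17.8 ft/s = 5.425 m/s.
KE = 412.6 J
412.6 J × (1 kcal / 4184 J) = 0.09861 kcal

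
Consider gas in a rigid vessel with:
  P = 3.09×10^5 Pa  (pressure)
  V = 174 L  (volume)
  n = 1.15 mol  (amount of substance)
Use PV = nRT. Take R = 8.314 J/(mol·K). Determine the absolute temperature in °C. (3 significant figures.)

Solving PV = nRT for T: T = PV/(nR).
P = 3.09×10^5 Pa; V = 174 L = 0.1740 m³; n = 1.15 mol; R = 8.314 J/(mol·K).
T = 5623 K
5623 K − 273.15 = 5350 °C

5350 °C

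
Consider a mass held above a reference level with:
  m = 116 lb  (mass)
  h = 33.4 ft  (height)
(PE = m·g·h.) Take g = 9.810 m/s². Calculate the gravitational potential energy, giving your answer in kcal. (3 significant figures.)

1.26 kcal

Directly: PE = mgh.
m = 116 lb = 52.62 kg; h = 33.4 ft = 10.18 m; g = 9.810 m/s².
PE = 5255 J
5255 J × (1 kcal / 4184 J) = 1.256 kcal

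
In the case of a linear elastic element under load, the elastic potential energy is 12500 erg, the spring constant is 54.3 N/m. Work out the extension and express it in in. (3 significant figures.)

Rearranging U = ½k·x² for x: x = √(2U/k).
U = 12500 erg = 0.001250 J; k = 54.3 N/m.
x = 0.006785 m
0.006785 m × (1 in / 0.02540 m) = 0.2671 in

0.267 in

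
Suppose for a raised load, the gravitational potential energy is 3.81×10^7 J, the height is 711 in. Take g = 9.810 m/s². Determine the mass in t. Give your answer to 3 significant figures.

Rearranging PE = m·g·h for m: m = PE/(g·h).
PE = 3.81×10^7 J; h = 711 in = 18.06 m; g = 9.810 m/s².
m = 2.151×10^5 kg
2.151×10^5 kg × (1 t / 1000 kg) = 215.1 t

215 t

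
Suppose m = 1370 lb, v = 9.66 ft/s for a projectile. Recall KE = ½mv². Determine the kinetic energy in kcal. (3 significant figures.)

0.644 kcal

KE is given directly by: KE = ½mv².
m = 1370 lb = 621.4 kg; v = 9.66 ft/s = 2.944 m/s.
KE = 2694 J
2694 J × (1 kcal / 4184 J) = 0.6438 kcal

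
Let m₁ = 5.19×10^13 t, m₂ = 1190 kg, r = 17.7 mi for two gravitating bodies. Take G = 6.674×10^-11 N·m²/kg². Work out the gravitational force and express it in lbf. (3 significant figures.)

Directly: F = Gm₁m₂/r².
m₁ = 5.19×10^13 t = 5.190×10^16 kg; m₂ = 1190 kg; r = 17.7 mi = 28485 m; G = 6.674×10^-11 N·m²/kg².
F = 5.080 N  (the unit combination reduces to kg·m/s² = N)
5.080 N × (1 lbf / 4.448 N) = 1.142 lbf

1.14 lbf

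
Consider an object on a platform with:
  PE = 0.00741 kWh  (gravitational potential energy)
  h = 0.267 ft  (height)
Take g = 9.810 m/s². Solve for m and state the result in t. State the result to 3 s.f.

33.4 t

Solving PE = m·g·h for m: m = PE/(g·h).
PE = 0.00741 kWh = 26676 J; h = 0.267 ft = 0.08138 m; g = 9.810 m/s².
m = 33414 kg
33414 kg × (1 t / 1000 kg) = 33.41 t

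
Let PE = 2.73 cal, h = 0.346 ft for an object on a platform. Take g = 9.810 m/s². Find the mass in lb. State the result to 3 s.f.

24.3 lb

Solving PE = m·g·h for m: m = PE/(g·h).
PE = 2.73 cal = 11.42 J; h = 0.346 ft = 0.1055 m; g = 9.810 m/s².
m = 11.04 kg
11.04 kg × (1 lb / 0.4536 kg) = 24.34 lb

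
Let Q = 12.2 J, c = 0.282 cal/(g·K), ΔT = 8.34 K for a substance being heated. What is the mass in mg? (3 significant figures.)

Rearranging: m = Q/(c·ΔT).
Q = 12.2 J; c = 0.282 cal/(g·K) = 1180 J/(kg·K); ΔT = 8.34 K.
m = 0.001240 kg
0.001240 kg × (1 mg / 1.000×10^-6 kg) = 1240 mg

1240 mg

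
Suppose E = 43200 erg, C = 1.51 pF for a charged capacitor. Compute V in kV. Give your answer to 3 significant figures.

75.6 kV

Rearranging: V = √(2E/C).
E = 43200 erg = 0.004320 J; C = 1.51 pF = 1.510×10^-12 F.
V = 75643 V
75643 V × (1 kV / 1000 V) = 75.64 kV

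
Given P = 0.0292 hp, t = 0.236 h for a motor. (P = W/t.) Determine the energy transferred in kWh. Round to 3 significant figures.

0.00514 kWh

Rearranging: W = P·t.
P = 0.0292 hp = 21.77 W; t = 0.236 h = 849.6 s.
W = 18500 J  (the unit combination reduces to kg·m²/s² = J)
18500 J × (1 kWh / 3.600×10^6 J) = 0.005139 kWh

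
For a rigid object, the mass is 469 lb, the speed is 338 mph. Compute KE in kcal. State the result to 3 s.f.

580 kcal

KE is given directly by: KE = ½mv².
m = 469 lb = 212.7 kg; v = 338 mph = 151.1 m/s.
KE = 2.428×10^6 J
2.428×10^6 J × (1 kcal / 4184 J) = 580.4 kcal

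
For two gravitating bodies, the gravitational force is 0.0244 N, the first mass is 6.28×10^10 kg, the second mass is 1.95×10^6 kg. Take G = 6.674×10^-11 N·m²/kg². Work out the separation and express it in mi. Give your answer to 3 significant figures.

Rearranging: r = √(G·m₁m₂/F).
F = 0.0244 N; m₁ = 6.28×10^10 kg; m₂ = 1.95×10^6 kg; G = 6.674×10^-11 N·m²/kg².
r = 18302 m
18302 m × (1 mi / 1609 m) = 11.37 mi

11.4 mi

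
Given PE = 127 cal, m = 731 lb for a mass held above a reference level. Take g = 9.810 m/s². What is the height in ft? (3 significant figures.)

Rearranging: h = PE/(m·g).
PE = 127 cal = 531.4 J; m = 731 lb = 331.6 kg; g = 9.810 m/s².
h = 0.1634 m
0.1634 m × (1 ft / 0.3048 m) = 0.5360 ft

0.536 ft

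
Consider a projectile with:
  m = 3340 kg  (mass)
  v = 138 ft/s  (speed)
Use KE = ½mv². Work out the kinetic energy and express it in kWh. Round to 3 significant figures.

0.821 kWh

KE is given directly by: KE = ½mv².
m = 3340 kg; v = 138 ft/s = 42.06 m/s.
KE = 2.955×10^6 J
2.955×10^6 J × (1 kWh / 3.600×10^6 J) = 0.8207 kWh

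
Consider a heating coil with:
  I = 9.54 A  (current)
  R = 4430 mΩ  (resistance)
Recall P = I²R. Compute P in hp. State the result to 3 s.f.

P is given directly by: P = I²R.
I = 9.54 A; R = 4430 mΩ = 4.430 Ω.
P = 403.2 W
403.2 W × (1 hp / 745.7 W) = 0.5407 hp

0.541 hp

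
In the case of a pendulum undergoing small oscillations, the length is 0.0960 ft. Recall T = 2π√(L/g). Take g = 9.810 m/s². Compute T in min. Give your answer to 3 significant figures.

T is given directly by: T = 2π√(L/g).
L = 0.0960 ft = 0.02926 m; g = 9.810 m/s².
T = 0.3432 s
0.3432 s × (1 min / 60.00 s) = 0.005719 min

0.00572 min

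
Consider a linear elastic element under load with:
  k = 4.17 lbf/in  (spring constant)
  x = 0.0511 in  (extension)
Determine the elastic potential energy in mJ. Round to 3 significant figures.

U is given directly by: U = ½kx².
k = 4.17 lbf/in = 730.3 N/m; x = 0.0511 in = 0.001298 m.
U = 6.151×10^-4 J
6.151×10^-4 J × (1 mJ / 0.001000 J) = 0.6151 mJ

0.615 mJ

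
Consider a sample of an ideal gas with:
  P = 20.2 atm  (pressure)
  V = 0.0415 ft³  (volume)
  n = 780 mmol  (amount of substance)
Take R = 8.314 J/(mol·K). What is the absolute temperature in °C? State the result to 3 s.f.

From the ideal-gas law: T = PV/(nR).
P = 20.2 atm = 2.047×10^6 Pa; V = 0.0415 ft³ = 0.001175 m³; n = 780 mmol = 0.7800 mol; R = 8.314 J/(mol·K).
T = 370.9 K
370.9 K − 273.15 = 97.75 °C

97.7 °C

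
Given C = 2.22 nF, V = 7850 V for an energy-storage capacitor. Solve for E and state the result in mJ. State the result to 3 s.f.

Directly: E = ½CV².
C = 2.22 nF = 2.220×10^-9 F; V = 7850 V.
E = 0.06840 J
0.06840 J × (1 mJ / 0.001000 J) = 68.40 mJ

68.4 mJ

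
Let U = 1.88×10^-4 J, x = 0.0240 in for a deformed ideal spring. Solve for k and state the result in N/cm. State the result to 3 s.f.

10.1 N/cm

Rearranging: k = 2U/x².
U = 1.88×10^-4 J; x = 0.0240 in = 6.096×10^-4 m.
k = 1012 N/m
1012 N/m × (1 N/cm / 100.0 N/m) = 10.12 N/cm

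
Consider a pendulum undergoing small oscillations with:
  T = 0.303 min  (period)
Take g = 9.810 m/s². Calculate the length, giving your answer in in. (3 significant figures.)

3230 in

Rearranging T = 2π√(L/g) for L: L = g·(T/2π)².
T = 0.303 min = 18.18 s; g = 9.810 m/s².
L = 82.13 m
82.13 m × (1 in / 0.02540 m) = 3233 in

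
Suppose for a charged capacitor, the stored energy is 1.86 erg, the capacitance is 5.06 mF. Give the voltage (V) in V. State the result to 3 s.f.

0.00857 V

Rearranging E = ½C·V² for V: V = √(2E/C).
E = 1.86 erg = 1.860×10^-7 J; C = 5.06 mF = 0.005060 F.
V = 0.008574 V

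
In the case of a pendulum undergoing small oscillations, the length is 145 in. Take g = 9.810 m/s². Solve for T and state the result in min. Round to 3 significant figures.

0.0642 min

Directly: T = 2π√(L/g).
L = 145 in = 3.683 m; g = 9.810 m/s².
T = 3.850 s
3.850 s × (1 min / 60.00 s) = 0.06416 min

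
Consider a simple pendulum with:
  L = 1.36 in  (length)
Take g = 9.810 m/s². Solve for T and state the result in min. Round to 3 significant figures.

T is given directly by: T = 2π√(L/g).
L = 1.36 in = 0.03454 m; g = 9.810 m/s².
T = 0.3728 s
0.3728 s × (1 min / 60.00 s) = 0.006214 min

0.00621 min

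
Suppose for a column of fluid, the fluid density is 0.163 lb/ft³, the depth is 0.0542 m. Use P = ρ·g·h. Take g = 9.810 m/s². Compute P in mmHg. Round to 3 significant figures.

0.0104 mmHg

Directly: P = ρgh.
ρ = 0.163 lb/ft³ = 2.611 kg/m³; h = 0.0542 m; g = 9.810 m/s².
P = 1.388 Pa
1.388 Pa × (1 mmHg / 133.3 Pa) = 0.01041 mmHg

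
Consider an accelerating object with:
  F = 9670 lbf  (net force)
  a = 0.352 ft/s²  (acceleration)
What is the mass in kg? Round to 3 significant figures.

Rearranging: m = F/a.
F = 9670 lbf = 43014 N; a = 0.352 ft/s² = 0.1073 m/s².
m = 4.009×10^5 kg

4.01×10^5 kg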